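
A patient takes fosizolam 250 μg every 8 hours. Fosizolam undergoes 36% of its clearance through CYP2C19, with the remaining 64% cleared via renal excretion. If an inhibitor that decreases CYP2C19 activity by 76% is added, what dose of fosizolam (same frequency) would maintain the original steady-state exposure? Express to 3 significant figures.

182 μg

The CYP2C19 pathway (36% of clearance) drops to 0.24× activity: 0.36 × 0.24 = 0.0864.
Non-CYP routes (64%) are unchanged.
CL_new/CL_old = 0.0864 + 0.64 = 0.7264.
To maintain the same steady-state level, dose must scale with clearance: new dose = 250 × 0.7264 = 182 μg.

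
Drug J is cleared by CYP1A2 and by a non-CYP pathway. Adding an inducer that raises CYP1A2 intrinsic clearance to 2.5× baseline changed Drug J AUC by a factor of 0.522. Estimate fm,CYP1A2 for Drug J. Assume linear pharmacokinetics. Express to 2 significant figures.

0.61

CL'/CL = 1 / 0.522 = 1.916
2.5·fm + (1 − fm) = 1.916
fm = (1.916 − 1) / (2.5 − 1) = 0.61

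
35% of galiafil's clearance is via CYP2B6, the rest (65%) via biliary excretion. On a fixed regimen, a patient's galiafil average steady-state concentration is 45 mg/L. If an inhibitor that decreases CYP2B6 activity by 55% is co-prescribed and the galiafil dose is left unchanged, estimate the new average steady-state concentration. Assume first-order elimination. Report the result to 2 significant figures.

The CYP2B6 pathway (35% of clearance) drops to 0.45× activity: 0.35 × 0.45 = 0.1575.
Non-CYP routes (65%) are unchanged.
CL_new/CL_old = 0.1575 + 0.65 = 0.8075.
Average steady-state concentration ∝ 1/CL, so new value = 45 / 0.8075 = 56 mg/L.

56 mg/L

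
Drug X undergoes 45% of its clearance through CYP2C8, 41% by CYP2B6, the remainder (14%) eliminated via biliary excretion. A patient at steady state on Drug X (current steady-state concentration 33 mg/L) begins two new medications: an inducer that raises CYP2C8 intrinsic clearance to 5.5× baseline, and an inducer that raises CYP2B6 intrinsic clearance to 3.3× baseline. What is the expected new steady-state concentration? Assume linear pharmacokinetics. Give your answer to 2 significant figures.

The CYP2C8 pathway (45% of clearance) rises to 5.5× activity: 0.45 × 5.5 = 2.475.
The CYP2B6 pathway (41% of clearance) rises to 3.3× activity: 0.41 × 3.3 = 1.353.
The remaining 14% of clearance is unaffected.
CL_new/CL_old = 2.475 + 1.353 + 0.14 = 3.968.
Dividing the baseline by the relative clearance: 33 / 3.968 = 8.3 mg/L.

8.3 mg/L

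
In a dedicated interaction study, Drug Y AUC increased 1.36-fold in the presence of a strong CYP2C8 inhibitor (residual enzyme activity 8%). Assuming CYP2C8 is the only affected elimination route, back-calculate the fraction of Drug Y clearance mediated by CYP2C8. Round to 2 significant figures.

0.29

Let fm be the CYP2C8 fraction. New clearance relative to baseline = fm × 0.08 + (1 − fm).
AUC ratio = 1 / (new CL fraction), so new CL fraction = 1 / 1.36 = 0.7353.
fm × 0.08 + 1 − fm = 0.7353  ⇒  fm × (0.08 − 1) = −0.2647  ⇒  fm = 0.29.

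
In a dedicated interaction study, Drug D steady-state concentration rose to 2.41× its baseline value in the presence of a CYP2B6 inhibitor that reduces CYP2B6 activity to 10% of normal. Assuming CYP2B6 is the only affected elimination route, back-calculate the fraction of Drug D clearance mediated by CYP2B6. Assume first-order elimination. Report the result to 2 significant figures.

Call the CYP2B6 fraction fm. After the interaction, CL_new/CL_old = fm × 0.1 + (1 − fm).
Steady-state concentration ratio = 1 / (new CL fraction), so new CL fraction = 1 / 2.41 = 0.4149.
fm × 0.1 + 1 − fm = 0.4149  ⇒  fm × (0.1 − 1) = −0.5851  ⇒  fm = 0.65.

0.65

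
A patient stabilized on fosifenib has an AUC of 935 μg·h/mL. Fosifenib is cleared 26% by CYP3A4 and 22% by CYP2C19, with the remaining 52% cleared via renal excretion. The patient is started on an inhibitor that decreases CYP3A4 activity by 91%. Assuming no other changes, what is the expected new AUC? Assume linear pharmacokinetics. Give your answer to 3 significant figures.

1.22 × 10³ μg·h/mL

CYP3A4: 0.26 × 0.09 = 0.0234
CYP2C19: 0.22 (unchanged)
Other: 0.52 (unchanged)
New clearance relative to baseline: 0.0234 + 0.22 + 0.52 = 0.7634.
New AUC = baseline ÷ relative clearance = 935 / 0.7634 = 1.22 × 10³ μg·h/mL.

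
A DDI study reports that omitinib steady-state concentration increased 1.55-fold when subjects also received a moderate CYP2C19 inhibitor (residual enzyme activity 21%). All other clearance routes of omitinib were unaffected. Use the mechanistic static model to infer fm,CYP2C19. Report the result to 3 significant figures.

Let fm be the CYP2C19 fraction. New clearance relative to baseline = fm × 0.21 + (1 − fm).
Steady-state concentration ratio = 1 / (new CL fraction), so new CL fraction = 1 / 1.55 = 0.6452.
fm × 0.21 + 1 − fm = 0.6452  ⇒  fm × (0.21 − 1) = −0.3548  ⇒  fm = 0.449.

0.449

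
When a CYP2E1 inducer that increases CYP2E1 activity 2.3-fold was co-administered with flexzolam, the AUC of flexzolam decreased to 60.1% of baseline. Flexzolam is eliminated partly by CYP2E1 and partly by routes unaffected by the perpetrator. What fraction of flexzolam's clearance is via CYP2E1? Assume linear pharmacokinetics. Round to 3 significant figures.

Write x for the fraction cleared via CYP2E1. The observed AUC change means clearance rose to 1/0.601 = 1.664 of baseline.
Only the CYP2E1 route changed, so 1.664 = x·2.3 + (1 − x), giving x = 0.511.

0.511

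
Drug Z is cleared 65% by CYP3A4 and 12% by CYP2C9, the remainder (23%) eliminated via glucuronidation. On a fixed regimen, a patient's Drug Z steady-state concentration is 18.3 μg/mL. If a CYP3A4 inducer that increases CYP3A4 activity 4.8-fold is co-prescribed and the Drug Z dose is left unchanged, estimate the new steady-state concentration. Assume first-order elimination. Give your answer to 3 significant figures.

5.27 μg/mL

CYP3A4: 0.65 × 4.8 = 3.12
CYP2C9: 0.12 (unchanged)
Other: 0.23 (unchanged)
Relative clearance = 3.12 + 0.12 + 0.23 = 3.47.
Steady-state concentration ∝ 1/CL, so new value = 18.3 / 3.47 = 5.27 μg/mL.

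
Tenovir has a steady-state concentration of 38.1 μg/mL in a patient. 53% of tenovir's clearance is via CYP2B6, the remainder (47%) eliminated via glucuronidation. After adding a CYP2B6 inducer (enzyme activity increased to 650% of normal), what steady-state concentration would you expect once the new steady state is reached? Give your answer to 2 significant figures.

The CYP2B6 pathway (53% of clearance) rises to 6.5× activity: 0.53 × 6.5 = 3.445.
Non-CYP routes (47%) are unchanged.
CL_new/CL_old = 3.445 + 0.47 = 3.915.
With dosing unchanged, steady-state concentration scales as 1/CL: 38.1 / 3.915 = 9.7 μg/mL.

9.7 μg/mL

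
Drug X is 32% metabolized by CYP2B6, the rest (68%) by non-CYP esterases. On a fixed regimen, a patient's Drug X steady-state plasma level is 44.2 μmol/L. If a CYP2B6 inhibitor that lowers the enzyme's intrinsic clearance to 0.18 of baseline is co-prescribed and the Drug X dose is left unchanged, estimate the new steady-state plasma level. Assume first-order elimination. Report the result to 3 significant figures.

59.9 μmol/L

CYP2B6: 0.32 × 0.18 = 0.0576
Other: 0.68 (unchanged)
CL_new/CL_old = 0.0576 + 0.68 = 0.7376.
With dosing unchanged, steady-state plasma level scales as 1/CL: 44.2 / 0.7376 = 59.9 μmol/L.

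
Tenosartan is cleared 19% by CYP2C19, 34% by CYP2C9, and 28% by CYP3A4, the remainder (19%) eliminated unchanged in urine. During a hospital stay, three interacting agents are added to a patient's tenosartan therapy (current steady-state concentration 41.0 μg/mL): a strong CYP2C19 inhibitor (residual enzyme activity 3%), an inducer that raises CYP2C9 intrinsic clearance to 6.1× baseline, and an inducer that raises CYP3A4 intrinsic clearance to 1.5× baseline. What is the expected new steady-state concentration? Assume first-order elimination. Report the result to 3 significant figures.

15.2 μg/mL

CYP2C19: 0.19 × 0.03 = 0.0057
CYP2C9: 0.34 × 6.1 = 2.074
CYP3A4: 0.28 × 1.5 = 0.42
Other: 0.19 (unchanged)
CL_new/CL_old = 0.0057 + 2.074 + 0.42 + 0.19 = 2.6897.
Steady-state concentration ∝ 1/CL: new value = 41.0 / 2.6897 = 15.2 μg/mL.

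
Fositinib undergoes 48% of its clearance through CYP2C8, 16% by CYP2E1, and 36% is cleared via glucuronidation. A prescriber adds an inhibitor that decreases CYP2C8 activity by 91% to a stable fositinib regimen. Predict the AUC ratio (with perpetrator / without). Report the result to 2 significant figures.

1.8

The CYP2C8 pathway (48% of clearance) drops to 0.09× activity: 0.48 × 0.09 = 0.0432.
CYP2E1 (16%) and the residual 36% are unaffected.
New clearance relative to baseline: 0.0432 + 0.16 + 0.36 = 0.5632.
Since AUC ∝ 1/CL, the ratio is 1 / 0.5632 = 1.8.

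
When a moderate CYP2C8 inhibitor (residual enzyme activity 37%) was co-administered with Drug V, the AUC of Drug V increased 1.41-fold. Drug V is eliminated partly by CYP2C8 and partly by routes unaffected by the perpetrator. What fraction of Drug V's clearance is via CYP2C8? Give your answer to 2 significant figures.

0.46

Write x for the fraction cleared via CYP2C8. The observed AUC change means clearance fell to 1/1.41 = 0.7092 of baseline.
Only the CYP2C8 route changed, so 0.7092 = x·0.37 + (1 − x), giving x = 0.46.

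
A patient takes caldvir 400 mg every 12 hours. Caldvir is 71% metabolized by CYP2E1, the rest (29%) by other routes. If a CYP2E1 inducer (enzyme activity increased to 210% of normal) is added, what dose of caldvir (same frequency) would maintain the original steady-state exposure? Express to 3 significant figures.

712 mg

The CYP2E1 pathway (71% of clearance) rises to 2.1× activity: 0.71 × 2.1 = 1.491.
Non-CYP routes (29%) are unchanged.
CL_new/CL_old = 1.491 + 0.29 = 1.781.
Exposure is unchanged when dose changes in proportion to clearance. New dose = 400 mg × 1.781 = 712 mg.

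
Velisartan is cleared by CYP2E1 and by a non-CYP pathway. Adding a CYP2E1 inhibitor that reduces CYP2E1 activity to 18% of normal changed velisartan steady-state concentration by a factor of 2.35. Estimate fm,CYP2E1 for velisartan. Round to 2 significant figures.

CL'/CL = 1 / 2.35 = 0.4255
0.18·fm + (1 − fm) = 0.4255
fm = (0.4255 − 1) / (0.18 − 1) = 0.70

0.70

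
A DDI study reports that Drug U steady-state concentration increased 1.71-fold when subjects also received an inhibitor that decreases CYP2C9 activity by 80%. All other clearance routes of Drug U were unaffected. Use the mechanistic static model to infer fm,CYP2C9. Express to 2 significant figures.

Write x for the fraction cleared via CYP2C9. The observed steady-state concentration change means clearance fell to 1/1.71 = 0.5848 of baseline.
Setting x·0.2 + (1 − x) = 0.5848 and solving: x = (0.5848 − 1)/(0.2 − 1) = 0.52.

0.52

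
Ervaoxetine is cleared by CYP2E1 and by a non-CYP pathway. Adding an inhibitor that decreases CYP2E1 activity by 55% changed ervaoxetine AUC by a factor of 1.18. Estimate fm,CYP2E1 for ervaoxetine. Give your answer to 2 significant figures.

Write x for the fraction cleared via CYP2E1. The observed AUC change means clearance fell to 1/1.18 = 0.8475 of baseline.
Setting x·0.45 + (1 − x) = 0.8475 and solving: x = (0.8475 − 1)/(0.45 − 1) = 0.28.

0.28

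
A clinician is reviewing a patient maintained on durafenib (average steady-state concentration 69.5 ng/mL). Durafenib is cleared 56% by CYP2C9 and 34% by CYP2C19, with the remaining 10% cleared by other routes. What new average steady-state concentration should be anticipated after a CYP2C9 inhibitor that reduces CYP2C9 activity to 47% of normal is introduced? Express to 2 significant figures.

The CYP2C9 pathway (56% of clearance) is reduced to 0.47× activity: 0.56 × 0.47 = 0.2632.
CYP2C19 (34%) and the residual 10% are unaffected.
New clearance relative to baseline: 0.2632 + 0.34 + 0.1 = 0.7032.
New average steady-state concentration = baseline ÷ relative clearance = 69.5 / 0.7032 = 99 ng/mL.

99 ng/mL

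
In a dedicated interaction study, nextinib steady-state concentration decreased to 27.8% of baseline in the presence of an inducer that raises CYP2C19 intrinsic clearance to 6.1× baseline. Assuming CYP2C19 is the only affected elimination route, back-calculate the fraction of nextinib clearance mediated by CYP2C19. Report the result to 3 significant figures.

0.509

CL'/CL = 1 / 0.278 = 3.597
6.1·fm + (1 − fm) = 3.597
fm = (3.597 − 1) / (6.1 − 1) = 0.509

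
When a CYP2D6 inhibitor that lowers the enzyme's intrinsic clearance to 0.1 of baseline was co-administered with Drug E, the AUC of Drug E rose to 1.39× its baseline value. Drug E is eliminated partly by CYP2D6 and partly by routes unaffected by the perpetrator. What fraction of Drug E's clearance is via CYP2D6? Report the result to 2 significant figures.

CL'/CL = 1 / 1.39 = 0.7194
0.1·fm + (1 − fm) = 0.7194
fm = (0.7194 − 1) / (0.1 − 1) = 0.31

0.31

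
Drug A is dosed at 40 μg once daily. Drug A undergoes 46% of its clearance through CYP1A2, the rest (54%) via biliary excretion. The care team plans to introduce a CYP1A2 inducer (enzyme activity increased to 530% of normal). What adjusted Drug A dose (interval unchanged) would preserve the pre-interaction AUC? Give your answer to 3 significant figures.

119 μg

The CYP1A2 pathway (46% of clearance) rises to 5.3× activity: 0.46 × 5.3 = 2.438.
Non-CYP routes (54%) are unchanged.
New clearance relative to baseline: 2.438 + 0.54 = 2.978.
To maintain the same steady-state level, dose must scale with clearance: new dose = 40 × 2.978 = 119 μg.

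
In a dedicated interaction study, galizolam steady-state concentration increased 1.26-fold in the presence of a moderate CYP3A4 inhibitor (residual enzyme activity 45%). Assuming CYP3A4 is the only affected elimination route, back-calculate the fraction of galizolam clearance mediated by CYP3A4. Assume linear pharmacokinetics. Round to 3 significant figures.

Call the CYP3A4 fraction fm. After the interaction, CL_new/CL_old = fm × 0.45 + (1 − fm).
Steady-state concentration ratio = 1 / (new CL fraction), so new CL fraction = 1 / 1.26 = 0.7937.
fm × 0.45 + 1 − fm = 0.7937  ⇒  fm × (0.45 − 1) = −0.2063  ⇒  fm = 0.375.

0.375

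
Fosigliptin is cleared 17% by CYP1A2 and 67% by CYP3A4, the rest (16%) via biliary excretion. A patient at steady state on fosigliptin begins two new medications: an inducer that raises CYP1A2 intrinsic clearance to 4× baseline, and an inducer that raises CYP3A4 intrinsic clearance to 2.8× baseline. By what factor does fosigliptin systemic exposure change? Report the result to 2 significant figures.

The CYP1A2 pathway (17% of clearance) rises to 4× activity: 0.17 × 4 = 0.68.
The CYP3A4 pathway (67% of clearance) increases to 2.8× activity: 0.67 × 2.8 = 1.876.
Non-CYP routes (16%) are unchanged.
Relative clearance = 0.68 + 1.876 + 0.16 = 2.716.
Systemic exposure ∝ 1/CL: fold-change = 1 / 2.716 = 0.37.

0.37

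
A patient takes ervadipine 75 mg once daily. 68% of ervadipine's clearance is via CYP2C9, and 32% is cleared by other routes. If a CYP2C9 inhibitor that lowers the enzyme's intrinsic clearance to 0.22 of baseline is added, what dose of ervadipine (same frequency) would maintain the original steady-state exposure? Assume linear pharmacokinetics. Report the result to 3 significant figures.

35.2 mg

The CYP2C9 pathway (68% of clearance) falls to 0.22× activity: 0.68 × 0.22 = 0.1496.
Non-CYP routes (32%) are unchanged.
New clearance relative to baseline: 0.1496 + 0.32 = 0.4696.
Exposure is unchanged when dose changes in proportion to clearance. New dose = 75 mg × 0.4696 = 35.2 mg.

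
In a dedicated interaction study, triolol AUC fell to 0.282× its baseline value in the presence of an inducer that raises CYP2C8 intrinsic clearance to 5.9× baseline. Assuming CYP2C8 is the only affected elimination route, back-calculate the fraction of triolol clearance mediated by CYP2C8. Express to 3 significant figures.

0.520

CL'/CL = 1 / 0.282 = 3.546
5.9·fm + (1 − fm) = 3.546
fm = (3.546 − 1) / (5.9 − 1) = 0.520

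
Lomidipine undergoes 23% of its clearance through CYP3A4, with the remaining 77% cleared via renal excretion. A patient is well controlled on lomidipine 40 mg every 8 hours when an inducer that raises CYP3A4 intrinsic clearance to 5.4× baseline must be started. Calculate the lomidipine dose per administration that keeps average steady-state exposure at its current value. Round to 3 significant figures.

80.5 mg

CYP3A4: 0.23 × 5.4 = 1.242
Other: 0.77 (unchanged)
New clearance relative to baseline: 1.242 + 0.77 = 2.012.
To maintain the same steady-state level, dose must scale with clearance: new dose = 40 × 2.012 = 80.5 mg.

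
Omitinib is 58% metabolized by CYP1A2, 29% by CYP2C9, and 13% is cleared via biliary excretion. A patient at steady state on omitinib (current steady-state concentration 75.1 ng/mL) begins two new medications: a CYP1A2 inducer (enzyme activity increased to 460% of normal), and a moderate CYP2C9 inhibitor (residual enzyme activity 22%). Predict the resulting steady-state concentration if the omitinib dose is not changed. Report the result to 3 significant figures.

The CYP1A2 pathway (58% of clearance) is boosted to 4.6× activity: 0.58 × 4.6 = 2.668.
The CYP2C9 pathway (29% of clearance) falls to 0.22× activity: 0.29 × 0.22 = 0.0638.
The remaining 13% of clearance is unaffected.
CL_new/CL_old = 2.668 + 0.0638 + 0.13 = 2.8618.
Steady-state concentration ∝ 1/CL: new value = 75.1 / 2.8618 = 26.2 ng/mL.

26.2 ng/mL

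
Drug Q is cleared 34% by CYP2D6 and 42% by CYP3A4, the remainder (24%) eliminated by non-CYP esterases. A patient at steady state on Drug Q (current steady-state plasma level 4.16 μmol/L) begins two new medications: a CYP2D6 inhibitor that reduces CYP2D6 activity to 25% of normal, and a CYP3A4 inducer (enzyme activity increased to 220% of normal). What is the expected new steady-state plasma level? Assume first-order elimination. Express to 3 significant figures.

The CYP2D6 pathway (34% of clearance) drops to 0.25× activity: 0.34 × 0.25 = 0.085.
The CYP3A4 pathway (42% of clearance) rises to 2.2× activity: 0.42 × 2.2 = 0.924.
The remaining 24% of clearance is unaffected.
CL_new/CL_old = 0.085 + 0.924 + 0.24 = 1.249.
Steady-state plasma level ∝ 1/CL: new value = 4.16 / 1.249 = 3.33 μmol/L.

3.33 μmol/L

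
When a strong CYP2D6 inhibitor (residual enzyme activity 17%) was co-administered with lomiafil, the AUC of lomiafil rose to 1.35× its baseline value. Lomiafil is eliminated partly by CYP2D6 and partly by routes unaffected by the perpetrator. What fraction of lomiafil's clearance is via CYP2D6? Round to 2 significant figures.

Let fm be the CYP2D6 fraction. New clearance relative to baseline = fm × 0.17 + (1 − fm).
AUC ratio = 1 / (new CL fraction), so new CL fraction = 1 / 1.35 = 0.7407.
fm × 0.17 + 1 − fm = 0.7407  ⇒  fm × (0.17 − 1) = −0.2593  ⇒  fm = 0.31.

0.31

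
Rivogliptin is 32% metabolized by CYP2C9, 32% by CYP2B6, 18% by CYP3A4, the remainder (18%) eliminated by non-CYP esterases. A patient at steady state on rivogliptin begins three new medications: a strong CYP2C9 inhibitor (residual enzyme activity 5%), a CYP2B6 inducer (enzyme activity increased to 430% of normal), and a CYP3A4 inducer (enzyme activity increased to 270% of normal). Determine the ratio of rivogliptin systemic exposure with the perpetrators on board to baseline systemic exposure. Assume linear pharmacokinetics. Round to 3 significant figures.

CYP2C9: 0.32 × 0.05 = 0.016
CYP2B6: 0.32 × 4.3 = 1.376
CYP3A4: 0.18 × 2.7 = 0.486
Other: 0.18 (unchanged)
New clearance relative to baseline: 0.016 + 1.376 + 0.486 + 0.18 = 2.058.
Because systemic exposure varies inversely with clearance, the combined effect is 1 / 2.058 = 0.486.

0.486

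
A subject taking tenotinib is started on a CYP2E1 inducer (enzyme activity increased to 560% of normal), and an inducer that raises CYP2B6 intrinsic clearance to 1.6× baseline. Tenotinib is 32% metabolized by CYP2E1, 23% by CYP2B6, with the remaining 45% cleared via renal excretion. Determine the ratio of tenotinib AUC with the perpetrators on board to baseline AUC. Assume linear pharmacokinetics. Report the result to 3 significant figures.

0.383

The CYP2E1 pathway (32% of clearance) rises to 5.6× activity: 0.32 × 5.6 = 1.792.
The CYP2B6 pathway (23% of clearance) rises to 1.6× activity: 0.23 × 1.6 = 0.368.
The remaining 45% of clearance is unaffected.
CL_new/CL_old = 1.792 + 0.368 + 0.45 = 2.61.
Because AUC varies inversely with clearance, the combined effect is 1 / 2.61 = 0.383.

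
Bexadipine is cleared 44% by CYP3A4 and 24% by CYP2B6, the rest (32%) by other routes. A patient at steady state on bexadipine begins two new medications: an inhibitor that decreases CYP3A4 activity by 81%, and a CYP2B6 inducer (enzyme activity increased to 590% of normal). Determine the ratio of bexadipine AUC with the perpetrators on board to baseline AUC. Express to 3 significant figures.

0.550

The CYP3A4 pathway (44% of clearance) drops to 0.19× activity: 0.44 × 0.19 = 0.0836.
The CYP2B6 pathway (24% of clearance) rises to 5.9× activity: 0.24 × 5.9 = 1.416.
Non-CYP routes (32%) are unchanged.
CL_new/CL_old = 0.0836 + 1.416 + 0.32 = 1.8196.
Because AUC varies inversely with clearance, the combined effect is 1 / 1.8196 = 0.550.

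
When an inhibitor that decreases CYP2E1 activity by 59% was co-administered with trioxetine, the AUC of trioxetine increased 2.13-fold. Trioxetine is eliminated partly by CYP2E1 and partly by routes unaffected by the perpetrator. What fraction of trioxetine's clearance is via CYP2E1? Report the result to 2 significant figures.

CL'/CL = 1 / 2.13 = 0.4695
0.41·fm + (1 − fm) = 0.4695
fm = (0.4695 − 1) / (0.41 − 1) = 0.90

0.90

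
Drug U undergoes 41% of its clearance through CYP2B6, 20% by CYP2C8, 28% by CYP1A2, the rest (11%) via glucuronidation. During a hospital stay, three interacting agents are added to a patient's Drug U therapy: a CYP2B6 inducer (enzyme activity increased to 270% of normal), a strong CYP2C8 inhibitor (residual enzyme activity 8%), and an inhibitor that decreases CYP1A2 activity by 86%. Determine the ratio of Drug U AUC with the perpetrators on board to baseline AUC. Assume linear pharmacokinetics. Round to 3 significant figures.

The CYP2B6 pathway (41% of clearance) rises to 2.7× activity: 0.41 × 2.7 = 1.107.
The CYP2C8 pathway (20% of clearance) is reduced to 0.08× activity: 0.2 × 0.08 = 0.016.
The CYP1A2 pathway (28% of clearance) falls to 0.14× activity: 0.28 × 0.14 = 0.0392.
Non-CYP routes (11%) are unchanged.
New clearance relative to baseline: 1.107 + 0.016 + 0.0392 + 0.11 = 1.2722.
Because AUC varies inversely with clearance, the combined effect is 1 / 1.2722 = 0.786.

0.786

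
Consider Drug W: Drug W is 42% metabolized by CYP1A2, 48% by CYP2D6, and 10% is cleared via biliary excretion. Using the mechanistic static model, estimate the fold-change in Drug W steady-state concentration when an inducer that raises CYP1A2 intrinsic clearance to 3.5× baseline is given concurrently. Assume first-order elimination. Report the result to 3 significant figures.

The CYP1A2 pathway (42% of clearance) is boosted to 3.5× activity: 0.42 × 3.5 = 1.47.
CYP2D6 (48%) and the residual 10% are unaffected.
Relative clearance = 1.47 + 0.48 + 0.1 = 2.05.
Steady-state concentration is inversely proportional to clearance, so the fold-change is 1 / 2.05 = 0.488.

0.488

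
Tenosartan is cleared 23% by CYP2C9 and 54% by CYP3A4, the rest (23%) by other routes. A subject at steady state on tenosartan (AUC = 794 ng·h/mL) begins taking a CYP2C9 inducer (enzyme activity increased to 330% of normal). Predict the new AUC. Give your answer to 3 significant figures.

The CYP2C9 pathway (23% of clearance) increases to 3.3× activity: 0.23 × 3.3 = 0.759.
CYP3A4 (54%) and the residual 23% are unaffected.
New clearance relative to baseline: 0.759 + 0.54 + 0.23 = 1.529.
AUC ∝ 1/CL, so new value = 794 / 1.529 = 519 ng·h/mL.

519 ng·h/mL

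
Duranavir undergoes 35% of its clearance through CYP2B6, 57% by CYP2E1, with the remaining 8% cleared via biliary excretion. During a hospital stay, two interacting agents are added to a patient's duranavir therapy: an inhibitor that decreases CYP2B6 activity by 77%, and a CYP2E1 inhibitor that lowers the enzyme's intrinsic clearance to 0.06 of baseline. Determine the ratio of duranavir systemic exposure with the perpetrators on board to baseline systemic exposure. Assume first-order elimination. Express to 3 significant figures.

5.14

CYP2B6: 0.35 × 0.23 = 0.0805
CYP2E1: 0.57 × 0.06 = 0.0342
Other: 0.08 (unchanged)
New clearance relative to baseline: 0.0805 + 0.0342 + 0.08 = 0.1947.
Net systemic exposure ratio = 1 / 0.1947 = 5.14.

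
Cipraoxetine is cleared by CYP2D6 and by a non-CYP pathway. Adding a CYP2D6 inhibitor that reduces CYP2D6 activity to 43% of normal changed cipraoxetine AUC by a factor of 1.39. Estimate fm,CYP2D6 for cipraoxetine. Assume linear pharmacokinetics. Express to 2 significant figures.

0.49

Call the CYP2D6 fraction fm. After the interaction, CL_new/CL_old = fm × 0.43 + (1 − fm).
AUC ratio = 1 / (new CL fraction), so new CL fraction = 1 / 1.39 = 0.7194.
fm × 0.43 + 1 − fm = 0.7194  ⇒  fm × (0.43 − 1) = −0.2806  ⇒  fm = 0.49.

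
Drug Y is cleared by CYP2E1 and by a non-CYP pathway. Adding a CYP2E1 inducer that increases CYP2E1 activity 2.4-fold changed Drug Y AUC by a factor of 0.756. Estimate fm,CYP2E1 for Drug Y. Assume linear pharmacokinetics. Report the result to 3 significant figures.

CL'/CL = 1 / 0.756 = 1.323
2.4·fm + (1 − fm) = 1.323
fm = (1.323 − 1) / (2.4 − 1) = 0.231

0.231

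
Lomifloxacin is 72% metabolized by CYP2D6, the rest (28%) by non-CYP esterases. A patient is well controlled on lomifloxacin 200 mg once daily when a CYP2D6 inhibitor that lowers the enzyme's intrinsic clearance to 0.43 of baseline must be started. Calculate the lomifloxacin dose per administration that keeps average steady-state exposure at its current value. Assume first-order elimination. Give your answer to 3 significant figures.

118 mg

The CYP2D6 pathway (72% of clearance) is reduced to 0.43× activity: 0.72 × 0.43 = 0.3096.
Non-CYP routes (28%) are unchanged.
New clearance relative to baseline: 0.3096 + 0.28 = 0.5896.
Exposure is unchanged when dose changes in proportion to clearance. New dose = 200 mg × 0.5896 = 118 mg.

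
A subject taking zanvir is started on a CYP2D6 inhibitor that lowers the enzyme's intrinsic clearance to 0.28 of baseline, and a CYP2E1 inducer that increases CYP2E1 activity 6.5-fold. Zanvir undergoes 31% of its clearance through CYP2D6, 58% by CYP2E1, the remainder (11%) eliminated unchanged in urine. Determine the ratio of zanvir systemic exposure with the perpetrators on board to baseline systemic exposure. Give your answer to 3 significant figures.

The CYP2D6 pathway (31% of clearance) drops to 0.28× activity: 0.31 × 0.28 = 0.0868.
The CYP2E1 pathway (58% of clearance) increases to 6.5× activity: 0.58 × 6.5 = 3.77.
Non-CYP routes (11%) are unchanged.
Relative clearance = 0.0868 + 3.77 + 0.11 = 3.9668.
Systemic exposure ∝ 1/CL: fold-change = 1 / 3.9668 = 0.252.

0.252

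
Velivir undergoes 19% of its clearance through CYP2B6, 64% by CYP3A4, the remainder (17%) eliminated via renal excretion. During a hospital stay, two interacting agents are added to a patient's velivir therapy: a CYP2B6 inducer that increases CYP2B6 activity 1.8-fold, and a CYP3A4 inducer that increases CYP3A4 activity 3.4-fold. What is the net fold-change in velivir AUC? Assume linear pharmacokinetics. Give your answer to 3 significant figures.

0.372

The CYP2B6 pathway (19% of clearance) increases to 1.8× activity: 0.19 × 1.8 = 0.342.
The CYP3A4 pathway (64% of clearance) rises to 3.4× activity: 0.64 × 3.4 = 2.176.
Non-CYP routes (17%) are unchanged.
Relative clearance = 0.342 + 2.176 + 0.17 = 2.688.
Net AUC ratio = 1 / 2.688 = 0.372.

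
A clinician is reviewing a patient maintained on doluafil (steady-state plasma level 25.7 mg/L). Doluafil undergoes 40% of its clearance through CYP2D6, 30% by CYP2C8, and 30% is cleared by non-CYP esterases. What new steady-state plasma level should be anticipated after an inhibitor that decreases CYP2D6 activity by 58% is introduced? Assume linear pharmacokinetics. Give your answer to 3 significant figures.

33.5 mg/L

The CYP2D6 pathway (40% of clearance) drops to 0.42× activity: 0.4 × 0.42 = 0.168.
CYP2C8 (30%) and the residual 30% are unaffected.
New clearance relative to baseline: 0.168 + 0.3 + 0.3 = 0.768.
New steady-state plasma level = baseline ÷ relative clearance = 25.7 / 0.768 = 33.5 mg/L.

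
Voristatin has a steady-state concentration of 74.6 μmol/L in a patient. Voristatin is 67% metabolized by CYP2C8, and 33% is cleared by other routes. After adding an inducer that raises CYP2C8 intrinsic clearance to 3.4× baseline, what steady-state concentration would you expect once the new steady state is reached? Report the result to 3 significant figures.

28.6 μmol/L

CYP2C8: 0.67 × 3.4 = 2.278
Other: 0.33 (unchanged)
CL_new/CL_old = 2.278 + 0.33 = 2.608.
With dosing unchanged, steady-state concentration scales as 1/CL: 74.6 / 2.608 = 28.6 μmol/L.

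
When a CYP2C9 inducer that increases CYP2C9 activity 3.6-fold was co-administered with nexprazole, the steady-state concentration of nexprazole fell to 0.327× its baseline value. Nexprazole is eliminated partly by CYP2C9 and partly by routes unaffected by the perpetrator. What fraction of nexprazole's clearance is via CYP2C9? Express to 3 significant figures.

Let fm be the CYP2C9 fraction. New clearance relative to baseline = fm × 3.6 + (1 − fm).
Steady-state concentration ratio = 1 / (new CL fraction), so new CL fraction = 1 / 0.327 = 3.058.
fm × 3.6 + 1 − fm = 3.058  ⇒  fm × (3.6 − 1) = 2.058  ⇒  fm = 0.792.

0.792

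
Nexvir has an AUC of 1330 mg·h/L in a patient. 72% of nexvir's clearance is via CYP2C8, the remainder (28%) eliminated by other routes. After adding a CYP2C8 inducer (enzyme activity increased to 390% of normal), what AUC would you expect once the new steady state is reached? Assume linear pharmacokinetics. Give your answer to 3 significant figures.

CYP2C8: 0.72 × 3.9 = 2.808
Other: 0.28 (unchanged)
Relative clearance = 2.808 + 0.28 = 3.088.
New AUC = baseline ÷ relative clearance = 1330 / 3.088 = 431 mg·h/L.

431 mg·h/L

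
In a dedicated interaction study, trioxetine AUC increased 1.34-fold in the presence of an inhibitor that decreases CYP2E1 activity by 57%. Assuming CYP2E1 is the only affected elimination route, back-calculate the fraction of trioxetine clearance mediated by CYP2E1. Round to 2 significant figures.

Let fm be the CYP2E1 fraction. New clearance relative to baseline = fm × 0.43 + (1 − fm).
AUC ratio = 1 / (new CL fraction), so new CL fraction = 1 / 1.34 = 0.7463.
fm × 0.43 + 1 − fm = 0.7463  ⇒  fm × (0.43 − 1) = −0.2537  ⇒  fm = 0.45.

0.45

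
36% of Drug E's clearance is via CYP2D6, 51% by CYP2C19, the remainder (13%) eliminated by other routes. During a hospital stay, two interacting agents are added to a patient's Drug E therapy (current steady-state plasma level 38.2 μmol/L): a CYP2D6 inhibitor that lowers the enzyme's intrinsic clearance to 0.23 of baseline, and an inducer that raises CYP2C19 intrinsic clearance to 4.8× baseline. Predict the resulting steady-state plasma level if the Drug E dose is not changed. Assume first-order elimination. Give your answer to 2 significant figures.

The CYP2D6 pathway (36% of clearance) falls to 0.23× activity: 0.36 × 0.23 = 0.0828.
The CYP2C19 pathway (51% of clearance) is boosted to 4.8× activity: 0.51 × 4.8 = 2.448.
Non-CYP routes (13%) are unchanged.
CL_new/CL_old = 0.0828 + 2.448 + 0.13 = 2.6608.
Steady-state plasma level ∝ 1/CL: new value = 38.2 / 2.6608 = 14 μmol/L.

14 μmol/L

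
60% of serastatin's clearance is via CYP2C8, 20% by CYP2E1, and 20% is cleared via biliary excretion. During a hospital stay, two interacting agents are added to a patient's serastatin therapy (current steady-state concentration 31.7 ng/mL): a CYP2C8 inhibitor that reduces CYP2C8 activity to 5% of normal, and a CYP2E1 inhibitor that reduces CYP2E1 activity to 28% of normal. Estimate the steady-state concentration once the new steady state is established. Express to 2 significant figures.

1.1 × 10² ng/mL

The CYP2C8 pathway (60% of clearance) drops to 0.05× activity: 0.6 × 0.05 = 0.03.
The CYP2E1 pathway (20% of clearance) falls to 0.28× activity: 0.2 × 0.28 = 0.056.
The remaining 20% of clearance is unaffected.
New clearance relative to baseline: 0.03 + 0.056 + 0.2 = 0.286.
Steady-state concentration ∝ 1/CL: new value = 31.7 / 0.286 = 1.1 × 10² ng/mL.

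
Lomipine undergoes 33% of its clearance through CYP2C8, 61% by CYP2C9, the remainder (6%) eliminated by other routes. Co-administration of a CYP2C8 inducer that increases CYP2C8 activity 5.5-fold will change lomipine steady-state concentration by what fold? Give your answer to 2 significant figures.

0.40

The CYP2C8 pathway (33% of clearance) rises to 5.5× activity: 0.33 × 5.5 = 1.815.
CYP2C9 (61%) and the residual 6% are unaffected.
New clearance relative to baseline: 1.815 + 0.61 + 0.06 = 2.485.
Steady-state concentration ratio = CL_old/CL_new = 1 / 2.485 = 0.40.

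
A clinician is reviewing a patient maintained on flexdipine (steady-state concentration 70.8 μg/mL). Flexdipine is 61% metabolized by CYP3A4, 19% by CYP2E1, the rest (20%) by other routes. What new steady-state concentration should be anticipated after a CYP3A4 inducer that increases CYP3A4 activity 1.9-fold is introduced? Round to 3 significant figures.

45.7 μg/mL

The CYP3A4 pathway (61% of clearance) increases to 1.9× activity: 0.61 × 1.9 = 1.159.
CYP2E1 (19%) and the residual 20% are unaffected.
Relative clearance = 1.159 + 0.19 + 0.2 = 1.549.
New steady-state concentration = baseline ÷ relative clearance = 70.8 / 1.549 = 45.7 μg/mL.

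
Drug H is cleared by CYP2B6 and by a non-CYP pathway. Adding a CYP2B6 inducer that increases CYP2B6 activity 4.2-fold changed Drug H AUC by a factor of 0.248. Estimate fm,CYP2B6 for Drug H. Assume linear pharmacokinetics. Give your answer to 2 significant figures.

0.95

Let x = fm,CYP2B6. Because AUC ∝ 1/CL, relative clearance rose to 1/0.248 = 4.032.
Only the CYP2B6 route changed, so 4.032 = x·4.2 + (1 − x), giving x = 0.95.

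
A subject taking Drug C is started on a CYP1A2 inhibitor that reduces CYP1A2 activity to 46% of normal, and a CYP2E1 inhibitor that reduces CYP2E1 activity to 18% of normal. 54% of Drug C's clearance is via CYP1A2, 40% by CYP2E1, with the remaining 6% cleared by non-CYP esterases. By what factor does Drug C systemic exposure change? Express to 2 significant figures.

2.6

The CYP1A2 pathway (54% of clearance) drops to 0.46× activity: 0.54 × 0.46 = 0.2484.
The CYP2E1 pathway (40% of clearance) falls to 0.18× activity: 0.4 × 0.18 = 0.072.
Non-CYP routes (6%) are unchanged.
Relative clearance = 0.2484 + 0.072 + 0.06 = 0.3804.
Because systemic exposure varies inversely with clearance, the combined effect is 1 / 0.3804 = 2.6.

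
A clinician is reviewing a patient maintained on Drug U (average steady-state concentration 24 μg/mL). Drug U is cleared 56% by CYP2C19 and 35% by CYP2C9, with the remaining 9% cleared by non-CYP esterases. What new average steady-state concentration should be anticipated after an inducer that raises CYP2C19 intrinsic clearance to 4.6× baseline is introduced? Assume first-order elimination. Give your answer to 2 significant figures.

8.0 μg/mL

The CYP2C19 pathway (56% of clearance) is boosted to 4.6× activity: 0.56 × 4.6 = 2.576.
CYP2C9 (35%) and the residual 9% are unaffected.
New clearance relative to baseline: 2.576 + 0.35 + 0.09 = 3.016.
Average steady-state concentration ∝ 1/CL, so new value = 24 / 3.016 = 8.0 μg/mL.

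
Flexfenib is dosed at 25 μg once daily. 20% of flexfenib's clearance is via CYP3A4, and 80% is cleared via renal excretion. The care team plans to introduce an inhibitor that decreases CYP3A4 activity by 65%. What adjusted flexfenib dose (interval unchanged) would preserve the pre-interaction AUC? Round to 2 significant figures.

The CYP3A4 pathway (20% of clearance) falls to 0.35× activity: 0.2 × 0.35 = 0.07.
Non-CYP routes (80%) are unchanged.
Relative clearance = 0.07 + 0.8 = 0.87.
Exposure is unchanged when dose changes in proportion to clearance. New dose = 25 μg × 0.87 = 22 μg.

22 μg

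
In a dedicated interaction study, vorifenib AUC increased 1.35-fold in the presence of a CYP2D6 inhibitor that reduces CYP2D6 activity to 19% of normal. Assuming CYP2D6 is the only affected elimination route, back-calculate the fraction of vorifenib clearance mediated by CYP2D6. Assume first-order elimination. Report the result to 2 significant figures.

Write x for the fraction cleared via CYP2D6. The observed AUC change means clearance fell to 1/1.35 = 0.7407 of baseline.
Only the CYP2D6 route changed, so 0.7407 = x·0.19 + (1 − x), giving x = 0.32.

0.32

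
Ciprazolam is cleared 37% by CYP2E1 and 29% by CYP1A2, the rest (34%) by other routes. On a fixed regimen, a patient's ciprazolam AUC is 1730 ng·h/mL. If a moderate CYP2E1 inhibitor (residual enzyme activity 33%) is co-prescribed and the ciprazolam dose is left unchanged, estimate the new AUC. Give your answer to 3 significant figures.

2.30 × 10³ ng·h/mL

The CYP2E1 pathway (37% of clearance) is reduced to 0.33× activity: 0.37 × 0.33 = 0.1221.
CYP1A2 (29%) and the residual 34% are unaffected.
Relative clearance = 0.1221 + 0.29 + 0.34 = 0.7521.
With dosing unchanged, AUC scales as 1/CL: 1730 / 0.7521 = 2.30 × 10³ ng·h/mL.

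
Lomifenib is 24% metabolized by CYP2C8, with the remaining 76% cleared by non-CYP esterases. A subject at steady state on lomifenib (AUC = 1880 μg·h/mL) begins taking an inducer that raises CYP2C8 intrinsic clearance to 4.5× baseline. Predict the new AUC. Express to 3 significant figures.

1.02 × 10³ μg·h/mL

The CYP2C8 pathway (24% of clearance) increases to 4.5× activity: 0.24 × 4.5 = 1.08.
Non-CYP routes (76%) are unchanged.
New clearance relative to baseline: 1.08 + 0.76 = 1.84.
With dosing unchanged, AUC scales as 1/CL: 1880 / 1.84 = 1.02 × 10³ μg·h/mL.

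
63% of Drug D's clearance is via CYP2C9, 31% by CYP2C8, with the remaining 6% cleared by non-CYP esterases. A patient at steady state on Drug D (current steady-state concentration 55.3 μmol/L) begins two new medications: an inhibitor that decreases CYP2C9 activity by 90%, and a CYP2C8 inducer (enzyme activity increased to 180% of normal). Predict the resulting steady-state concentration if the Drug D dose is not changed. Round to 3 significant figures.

81.2 μmol/L

The CYP2C9 pathway (63% of clearance) is reduced to 0.1× activity: 0.63 × 0.1 = 0.063.
The CYP2C8 pathway (31% of clearance) rises to 1.8× activity: 0.31 × 1.8 = 0.558.
Non-CYP routes (6%) are unchanged.
New clearance relative to baseline: 0.063 + 0.558 + 0.06 = 0.681.
Steady-state concentration ∝ 1/CL: new value = 55.3 / 0.681 = 81.2 μmol/L.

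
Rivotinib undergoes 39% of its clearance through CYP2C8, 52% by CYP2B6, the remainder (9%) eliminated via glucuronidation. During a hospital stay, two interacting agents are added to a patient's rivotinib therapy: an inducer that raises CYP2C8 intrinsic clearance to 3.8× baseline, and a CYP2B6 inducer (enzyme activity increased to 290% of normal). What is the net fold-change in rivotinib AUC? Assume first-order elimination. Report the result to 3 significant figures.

CYP2C8: 0.39 × 3.8 = 1.482
CYP2B6: 0.52 × 2.9 = 1.508
Other: 0.09 (unchanged)
CL_new/CL_old = 1.482 + 1.508 + 0.09 = 3.08.
AUC ∝ 1/CL: fold-change = 1 / 3.08 = 0.325.

0.325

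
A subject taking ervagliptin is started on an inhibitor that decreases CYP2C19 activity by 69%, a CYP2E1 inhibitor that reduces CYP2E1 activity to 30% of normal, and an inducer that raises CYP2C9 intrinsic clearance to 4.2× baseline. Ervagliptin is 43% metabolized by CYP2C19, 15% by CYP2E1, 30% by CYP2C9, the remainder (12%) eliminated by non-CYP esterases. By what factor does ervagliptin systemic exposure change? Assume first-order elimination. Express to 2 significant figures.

The CYP2C19 pathway (43% of clearance) falls to 0.31× activity: 0.43 × 0.31 = 0.1333.
The CYP2E1 pathway (15% of clearance) is reduced to 0.3× activity: 0.15 × 0.3 = 0.045.
The CYP2C9 pathway (30% of clearance) increases to 4.2× activity: 0.3 × 4.2 = 1.26.
Non-CYP routes (12%) are unchanged.
CL_new/CL_old = 0.1333 + 0.045 + 1.26 + 0.12 = 1.5583.
Net systemic exposure ratio = 1 / 1.5583 = 0.64.

0.64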